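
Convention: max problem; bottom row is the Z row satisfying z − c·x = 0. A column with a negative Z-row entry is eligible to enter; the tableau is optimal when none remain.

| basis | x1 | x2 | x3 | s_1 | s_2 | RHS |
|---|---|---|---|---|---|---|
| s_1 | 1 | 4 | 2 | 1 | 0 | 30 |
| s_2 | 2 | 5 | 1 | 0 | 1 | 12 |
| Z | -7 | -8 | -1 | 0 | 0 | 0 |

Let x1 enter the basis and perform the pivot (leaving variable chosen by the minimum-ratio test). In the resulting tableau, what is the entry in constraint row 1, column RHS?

24

Ratio test on column x1 — row 1: 30/1 = 30; row 2: 12/2 = 6. Minimum is 6 at row 2 (s_2 leaves); pivot element 2.
Divide row 2 by 2; eliminate column x1 from the other rows.
Row 1 update in column RHS: 30 − 1·6 = 24.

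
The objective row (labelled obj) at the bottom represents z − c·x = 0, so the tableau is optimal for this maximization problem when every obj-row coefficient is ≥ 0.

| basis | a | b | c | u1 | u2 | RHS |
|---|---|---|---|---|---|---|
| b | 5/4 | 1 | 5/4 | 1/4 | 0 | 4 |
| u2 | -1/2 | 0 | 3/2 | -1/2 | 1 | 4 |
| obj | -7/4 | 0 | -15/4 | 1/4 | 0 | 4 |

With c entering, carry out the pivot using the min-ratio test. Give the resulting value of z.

14

Ratio test on column c — row 1: 4/(5/4) = 16/5; row 2: 4/(3/2) = 8/3. Minimum is 8/3 at row 2 (u2 leaves); pivot element 3/2.
Pivot on row 2; the obj-row RHS becomes 4 − (-15/4)·(8/3) = 14.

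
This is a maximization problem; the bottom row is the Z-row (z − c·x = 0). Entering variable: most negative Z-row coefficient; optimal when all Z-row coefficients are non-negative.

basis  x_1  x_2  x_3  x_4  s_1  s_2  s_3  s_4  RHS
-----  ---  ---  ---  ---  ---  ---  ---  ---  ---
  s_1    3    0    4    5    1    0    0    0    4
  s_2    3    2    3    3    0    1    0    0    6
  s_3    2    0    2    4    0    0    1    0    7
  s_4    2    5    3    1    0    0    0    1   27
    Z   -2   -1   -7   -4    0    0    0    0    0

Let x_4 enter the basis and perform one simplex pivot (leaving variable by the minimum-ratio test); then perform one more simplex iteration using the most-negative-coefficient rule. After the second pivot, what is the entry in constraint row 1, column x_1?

3/4

Ratio test on column x_4 — row 1: 4/5 = 4/5; row 2: 6/3 = 2; row 3: 7/4 = 7/4; row 4: 27/1 = 27. Minimum is 4/5 at row 1 (s_1 leaves); pivot element 5.
Divide row 1 by 5; eliminate column x_4 from the other rows.
Second iteration: most negative Z-row entry is -19/5 in column x_3, so x_3 enters.
Ratio test on column x_3 — row 1: (4/5)/(4/5) = 1; row 2: (18/5)/(3/5) = 6; row 3: entry -6/5 ≤ 0; row 4: (131/5)/(11/5) = 131/11. Minimum is 1 at row 1 (x_4 leaves); pivot element 4/5.
Divide row 1 by 4/5; eliminate column x_3 from the other rows.
After both pivots, the entry at constraint row 1, column x_1 is 3/4.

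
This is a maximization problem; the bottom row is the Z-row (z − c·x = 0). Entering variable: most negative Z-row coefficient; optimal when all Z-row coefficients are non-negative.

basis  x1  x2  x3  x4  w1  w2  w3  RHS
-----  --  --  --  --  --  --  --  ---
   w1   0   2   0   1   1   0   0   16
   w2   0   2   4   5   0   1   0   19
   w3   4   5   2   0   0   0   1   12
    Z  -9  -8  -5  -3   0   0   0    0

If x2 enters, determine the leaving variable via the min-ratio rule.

w3

Column x2 entries and ratios — w1: 16/2 = 8; w2: 19/2 = 19/2; w3: 12/5 = 12/5.
Smallest ratio is 12/5 in the row of w3, so w3 leaves.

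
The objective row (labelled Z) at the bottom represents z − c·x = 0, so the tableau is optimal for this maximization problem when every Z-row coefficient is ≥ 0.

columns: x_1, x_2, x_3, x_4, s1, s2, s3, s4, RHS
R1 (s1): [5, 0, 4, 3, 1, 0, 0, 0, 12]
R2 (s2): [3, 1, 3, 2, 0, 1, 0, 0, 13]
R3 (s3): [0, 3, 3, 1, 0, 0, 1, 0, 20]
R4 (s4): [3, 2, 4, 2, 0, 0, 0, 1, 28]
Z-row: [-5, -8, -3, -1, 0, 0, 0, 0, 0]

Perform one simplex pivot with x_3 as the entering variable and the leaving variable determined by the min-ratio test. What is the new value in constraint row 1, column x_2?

0

Ratio test on column x_3 — row 1: 12/4 = 3; row 2: 13/3 = 13/3; row 3: 20/3 = 20/3; row 4: 28/4 = 7. Minimum is 3 at row 1 (s1 leaves); pivot element 4.
Divide row 1 by 4; eliminate column x_3 from the other rows.
In the new row 1, the x_2 entry is the old entry divided by the pivot: 0/4 = 0.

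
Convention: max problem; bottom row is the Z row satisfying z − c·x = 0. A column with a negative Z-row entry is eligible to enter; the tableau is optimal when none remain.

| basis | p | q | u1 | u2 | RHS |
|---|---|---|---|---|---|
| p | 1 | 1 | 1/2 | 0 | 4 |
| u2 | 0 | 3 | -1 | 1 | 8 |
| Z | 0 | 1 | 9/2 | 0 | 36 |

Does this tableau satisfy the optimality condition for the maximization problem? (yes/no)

yes

Every Z-row coefficient is ≥ 0, so the tableau is optimal.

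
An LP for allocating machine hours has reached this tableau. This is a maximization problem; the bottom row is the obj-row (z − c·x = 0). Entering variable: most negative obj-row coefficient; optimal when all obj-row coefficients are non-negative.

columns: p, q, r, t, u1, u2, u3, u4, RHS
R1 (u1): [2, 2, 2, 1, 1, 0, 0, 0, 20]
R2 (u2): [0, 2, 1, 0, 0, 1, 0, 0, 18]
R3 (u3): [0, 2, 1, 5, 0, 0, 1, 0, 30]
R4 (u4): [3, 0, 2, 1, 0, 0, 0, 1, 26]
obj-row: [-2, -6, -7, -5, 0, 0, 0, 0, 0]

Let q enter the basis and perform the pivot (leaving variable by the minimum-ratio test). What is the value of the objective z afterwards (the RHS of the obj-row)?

54

Ratio test on column q — row 1: 20/2 = 10; row 2: 18/2 = 9; row 3: 30/2 = 15; row 4: entry 0 ≤ 0. Minimum is 9 at row 2 (u2 leaves); pivot element 2.
Pivot on row 2; the obj-row RHS becomes 0 − (-6)·9 = 54.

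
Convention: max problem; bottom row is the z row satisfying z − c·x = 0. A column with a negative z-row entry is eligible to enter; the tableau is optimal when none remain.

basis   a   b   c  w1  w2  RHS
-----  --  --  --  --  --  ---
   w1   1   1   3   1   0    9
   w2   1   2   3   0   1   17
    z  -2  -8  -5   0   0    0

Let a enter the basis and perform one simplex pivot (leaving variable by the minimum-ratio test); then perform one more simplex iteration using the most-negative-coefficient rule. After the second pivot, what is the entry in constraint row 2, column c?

0

Ratio test on column a — row 1: 9/1 = 9; row 2: 17/1 = 17. Minimum is 9 at row 1 (w1 leaves); pivot element 1.
Divide row 1 by 1; eliminate column a from the other rows.
Second iteration: most negative z-row entry is -6 in column b, so b enters.
Ratio test on column b — row 1: 9/1 = 9; row 2: 8/1 = 8. Minimum is 8 at row 2 (w2 leaves); pivot element 1.
Divide row 2 by 1; eliminate column b from the other rows.
After both pivots, the entry at constraint row 2, column c is 0.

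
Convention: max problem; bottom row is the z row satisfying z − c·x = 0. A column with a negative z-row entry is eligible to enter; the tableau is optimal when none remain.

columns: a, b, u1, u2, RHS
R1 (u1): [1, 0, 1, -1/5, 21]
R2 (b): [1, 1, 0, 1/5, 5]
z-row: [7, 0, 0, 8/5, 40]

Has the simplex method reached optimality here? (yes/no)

Every z-row coefficient is ≥ 0, so the tableau is optimal.

yes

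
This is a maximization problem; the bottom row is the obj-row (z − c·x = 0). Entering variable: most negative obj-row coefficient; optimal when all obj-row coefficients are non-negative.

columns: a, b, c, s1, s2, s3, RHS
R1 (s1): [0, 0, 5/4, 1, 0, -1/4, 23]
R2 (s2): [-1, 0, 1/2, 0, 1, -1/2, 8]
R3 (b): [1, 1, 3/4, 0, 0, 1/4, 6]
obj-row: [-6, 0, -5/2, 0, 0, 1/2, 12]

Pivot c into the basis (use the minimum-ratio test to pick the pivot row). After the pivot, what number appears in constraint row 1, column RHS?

Ratio test on column c — row 1: 23/(5/4) = 92/5; row 2: 8/(1/2) = 16; row 3: 6/(3/4) = 8. Minimum is 8 at row 3 (b leaves); pivot element 3/4.
Divide row 3 by 3/4; eliminate column c from the other rows.
Row 1 update in column RHS: 23 − (5/4)·8 = 13.

13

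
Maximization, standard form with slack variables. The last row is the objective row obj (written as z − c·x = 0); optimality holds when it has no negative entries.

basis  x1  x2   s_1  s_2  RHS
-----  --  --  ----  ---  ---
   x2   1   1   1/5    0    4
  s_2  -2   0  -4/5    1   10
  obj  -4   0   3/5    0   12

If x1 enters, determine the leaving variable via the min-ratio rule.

Column x1 entries and ratios — x2: 4/1 = 4; s_2: -2 ≤ 0, skip.
Smallest ratio is 4 in the row of x2, so x2 leaves.

x2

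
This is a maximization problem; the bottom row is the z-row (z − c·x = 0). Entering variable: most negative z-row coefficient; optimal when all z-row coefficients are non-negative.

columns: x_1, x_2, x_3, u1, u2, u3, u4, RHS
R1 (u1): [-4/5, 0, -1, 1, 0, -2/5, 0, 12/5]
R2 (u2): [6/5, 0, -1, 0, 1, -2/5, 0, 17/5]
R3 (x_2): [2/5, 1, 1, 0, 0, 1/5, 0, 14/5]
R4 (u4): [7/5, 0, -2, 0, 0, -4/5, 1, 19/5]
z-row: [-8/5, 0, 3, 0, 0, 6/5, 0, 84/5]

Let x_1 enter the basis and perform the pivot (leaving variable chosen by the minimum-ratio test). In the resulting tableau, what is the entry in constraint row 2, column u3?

Ratio test on column x_1 — row 1: entry -4/5 ≤ 0; row 2: (17/5)/(6/5) = 17/6; row 3: (14/5)/(2/5) = 7; row 4: (19/5)/(7/5) = 19/7. Minimum is 19/7 at row 4 (u4 leaves); pivot element 7/5.
Divide row 4 by 7/5; eliminate column x_1 from the other rows.
Row 2 update in column u3: -2/5 − (6/5)·(-4/7) = 2/7.

2/7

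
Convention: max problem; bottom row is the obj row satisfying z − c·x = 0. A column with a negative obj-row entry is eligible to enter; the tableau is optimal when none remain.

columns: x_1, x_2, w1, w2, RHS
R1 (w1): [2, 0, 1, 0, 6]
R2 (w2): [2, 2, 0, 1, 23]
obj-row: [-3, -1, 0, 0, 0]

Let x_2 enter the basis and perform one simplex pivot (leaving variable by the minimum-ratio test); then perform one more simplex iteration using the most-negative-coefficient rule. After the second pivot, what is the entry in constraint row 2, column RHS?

Ratio test on column x_2 — row 1: entry 0 ≤ 0; row 2: 23/2 = 23/2. Minimum is 23/2 at row 2 (w2 leaves); pivot element 2.
Divide row 2 by 2; eliminate column x_2 from the other rows.
Second iteration: most negative obj-row entry is -2 in column x_1, so x_1 enters.
Ratio test on column x_1 — row 1: 6/2 = 3; row 2: (23/2)/1 = 23/2. Minimum is 3 at row 1 (w1 leaves); pivot element 2.
Divide row 1 by 2; eliminate column x_1 from the other rows.
After both pivots, the entry at constraint row 2, column RHS is 17/2.

17/2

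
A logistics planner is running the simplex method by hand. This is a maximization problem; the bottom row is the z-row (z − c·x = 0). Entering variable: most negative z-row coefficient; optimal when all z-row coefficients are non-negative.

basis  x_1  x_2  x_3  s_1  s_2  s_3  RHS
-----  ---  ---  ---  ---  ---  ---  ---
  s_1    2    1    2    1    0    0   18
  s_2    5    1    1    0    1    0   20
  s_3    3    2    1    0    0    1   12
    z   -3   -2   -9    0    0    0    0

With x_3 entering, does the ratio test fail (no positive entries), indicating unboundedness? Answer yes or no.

no

Column x_3 has positive entries in row(s) 1, 2, 3, so the ratio test bounds it — not unbounded.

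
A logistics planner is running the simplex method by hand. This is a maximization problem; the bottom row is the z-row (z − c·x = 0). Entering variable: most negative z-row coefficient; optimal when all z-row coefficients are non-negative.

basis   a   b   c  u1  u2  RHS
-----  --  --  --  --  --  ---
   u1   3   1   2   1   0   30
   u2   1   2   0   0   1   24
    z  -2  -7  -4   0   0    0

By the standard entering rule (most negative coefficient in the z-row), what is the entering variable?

Negative z-row entries: a: -2, b: -7, c: -4.
The most negative is -7 in column b, so b enters.

b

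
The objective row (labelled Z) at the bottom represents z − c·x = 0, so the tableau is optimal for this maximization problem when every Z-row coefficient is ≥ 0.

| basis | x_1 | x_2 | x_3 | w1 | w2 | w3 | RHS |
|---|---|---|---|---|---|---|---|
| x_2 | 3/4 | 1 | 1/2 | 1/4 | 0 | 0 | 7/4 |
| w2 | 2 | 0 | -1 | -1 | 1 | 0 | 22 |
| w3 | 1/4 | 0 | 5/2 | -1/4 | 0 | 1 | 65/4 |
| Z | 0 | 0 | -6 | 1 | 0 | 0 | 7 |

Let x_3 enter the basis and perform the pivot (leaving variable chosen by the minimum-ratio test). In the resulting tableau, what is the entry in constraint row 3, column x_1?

Ratio test on column x_3 — row 1: (7/4)/(1/2) = 7/2; row 2: entry -1 ≤ 0; row 3: (65/4)/(5/2) = 13/2. Minimum is 7/2 at row 1 (x_2 leaves); pivot element 1/2.
Divide row 1 by 1/2; eliminate column x_3 from the other rows.
Row 3 update in column x_1: 1/4 − (5/2)·(3/2) = -7/2.

-7/2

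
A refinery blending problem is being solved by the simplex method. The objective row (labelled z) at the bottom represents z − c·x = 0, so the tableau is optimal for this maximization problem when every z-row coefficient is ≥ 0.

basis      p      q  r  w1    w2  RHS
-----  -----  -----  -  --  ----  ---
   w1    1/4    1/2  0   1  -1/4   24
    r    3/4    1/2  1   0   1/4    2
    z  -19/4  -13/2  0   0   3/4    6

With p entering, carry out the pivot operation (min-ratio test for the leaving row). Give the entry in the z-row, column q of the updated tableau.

-10/3

Ratio test on column p — row 1: 24/(1/4) = 96; row 2: 2/(3/4) = 8/3. Minimum is 8/3 at row 2 (r leaves); pivot element 3/4.
Divide row 2 by 3/4; eliminate column p from the other rows.
z-row update in column q: -13/2 − (-19/4)·(2/3) = -10/3.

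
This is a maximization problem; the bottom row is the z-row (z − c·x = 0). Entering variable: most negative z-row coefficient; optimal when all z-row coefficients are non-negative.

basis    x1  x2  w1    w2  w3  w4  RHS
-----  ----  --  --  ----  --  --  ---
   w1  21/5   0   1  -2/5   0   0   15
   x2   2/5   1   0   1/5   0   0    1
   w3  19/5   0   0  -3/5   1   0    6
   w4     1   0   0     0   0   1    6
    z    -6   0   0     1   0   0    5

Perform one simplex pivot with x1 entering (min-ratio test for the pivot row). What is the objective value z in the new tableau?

275/19

Ratio test on column x1 — row 1: 15/(21/5) = 25/7; row 2: 1/(2/5) = 5/2; row 3: 6/(19/5) = 30/19; row 4: 6/1 = 6. Minimum is 30/19 at row 3 (w3 leaves); pivot element 19/5.
Pivot on row 3; the z-row RHS becomes 5 − (-6)·(30/19) = 275/19.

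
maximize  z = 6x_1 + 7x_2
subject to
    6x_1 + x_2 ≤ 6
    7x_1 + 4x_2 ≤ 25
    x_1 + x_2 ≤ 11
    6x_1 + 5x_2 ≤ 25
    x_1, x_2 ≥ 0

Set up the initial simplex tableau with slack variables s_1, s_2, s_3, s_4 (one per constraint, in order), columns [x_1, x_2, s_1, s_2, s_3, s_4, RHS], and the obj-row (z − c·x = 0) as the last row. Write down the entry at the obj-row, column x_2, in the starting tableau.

The obj-row carries the negated objective coefficients: the x_2 entry is -7.

-7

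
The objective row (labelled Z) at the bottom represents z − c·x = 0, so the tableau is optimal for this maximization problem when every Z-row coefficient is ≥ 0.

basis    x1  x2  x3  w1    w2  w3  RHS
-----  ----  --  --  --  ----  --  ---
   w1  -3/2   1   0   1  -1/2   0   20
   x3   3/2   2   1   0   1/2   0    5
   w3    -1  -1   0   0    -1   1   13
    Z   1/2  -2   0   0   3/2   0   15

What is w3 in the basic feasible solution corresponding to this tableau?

w3 is basic (row 3); its value is the RHS of that row, 13.

13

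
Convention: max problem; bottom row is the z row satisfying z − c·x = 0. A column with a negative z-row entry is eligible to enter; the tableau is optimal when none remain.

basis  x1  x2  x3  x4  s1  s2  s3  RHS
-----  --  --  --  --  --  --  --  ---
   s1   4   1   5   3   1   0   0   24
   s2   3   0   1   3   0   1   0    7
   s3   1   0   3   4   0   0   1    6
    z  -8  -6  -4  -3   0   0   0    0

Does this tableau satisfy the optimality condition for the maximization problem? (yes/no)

no

The z-row has a negative entry -8 in column x1, so it is not optimal.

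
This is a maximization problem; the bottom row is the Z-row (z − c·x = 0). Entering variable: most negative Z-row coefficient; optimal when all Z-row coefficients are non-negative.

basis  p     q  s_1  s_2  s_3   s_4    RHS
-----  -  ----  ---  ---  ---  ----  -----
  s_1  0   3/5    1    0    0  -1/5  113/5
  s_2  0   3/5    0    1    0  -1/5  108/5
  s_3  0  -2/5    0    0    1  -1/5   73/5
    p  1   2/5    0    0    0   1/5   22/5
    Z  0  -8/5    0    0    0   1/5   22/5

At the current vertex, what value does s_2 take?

108/5

s_2 is basic (row 2); its value is the RHS of that row, 108/5.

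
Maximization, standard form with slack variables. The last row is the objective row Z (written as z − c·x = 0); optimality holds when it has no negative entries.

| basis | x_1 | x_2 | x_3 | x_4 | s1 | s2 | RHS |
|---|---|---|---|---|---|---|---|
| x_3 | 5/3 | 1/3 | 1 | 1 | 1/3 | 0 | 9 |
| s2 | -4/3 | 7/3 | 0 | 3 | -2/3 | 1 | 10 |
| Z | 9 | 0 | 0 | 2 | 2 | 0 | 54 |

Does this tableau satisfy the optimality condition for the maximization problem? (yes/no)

yes

Every Z-row coefficient is ≥ 0, so the tableau is optimal.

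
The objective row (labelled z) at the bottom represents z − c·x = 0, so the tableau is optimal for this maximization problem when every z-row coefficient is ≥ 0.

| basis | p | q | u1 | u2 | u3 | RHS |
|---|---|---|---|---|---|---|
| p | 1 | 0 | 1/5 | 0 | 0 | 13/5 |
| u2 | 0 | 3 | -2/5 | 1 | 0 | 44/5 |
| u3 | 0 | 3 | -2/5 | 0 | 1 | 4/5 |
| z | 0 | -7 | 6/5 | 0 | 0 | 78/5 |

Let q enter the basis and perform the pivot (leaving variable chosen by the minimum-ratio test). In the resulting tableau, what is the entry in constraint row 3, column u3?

1/3

Ratio test on column q — row 1: entry 0 ≤ 0; row 2: (44/5)/3 = 44/15; row 3: (4/5)/3 = 4/15. Minimum is 4/15 at row 3 (u3 leaves); pivot element 3.
Divide row 3 by 3; eliminate column q from the other rows.
In the new row 3, the u3 entry is the old entry divided by the pivot: 1/3 = 1/3.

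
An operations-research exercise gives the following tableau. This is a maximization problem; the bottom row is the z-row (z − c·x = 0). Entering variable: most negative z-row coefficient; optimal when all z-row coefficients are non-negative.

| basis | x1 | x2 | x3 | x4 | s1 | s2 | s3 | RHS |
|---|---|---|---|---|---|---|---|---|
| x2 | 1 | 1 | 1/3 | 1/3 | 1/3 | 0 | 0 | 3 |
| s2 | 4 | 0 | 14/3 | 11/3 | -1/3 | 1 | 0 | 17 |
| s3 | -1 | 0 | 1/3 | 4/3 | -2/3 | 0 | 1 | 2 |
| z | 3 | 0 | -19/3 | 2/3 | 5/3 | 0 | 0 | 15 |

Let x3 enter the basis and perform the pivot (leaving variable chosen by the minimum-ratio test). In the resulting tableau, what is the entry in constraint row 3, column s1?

-9/14

Ratio test on column x3 — row 1: 3/(1/3) = 9; row 2: 17/(14/3) = 51/14; row 3: 2/(1/3) = 6. Minimum is 51/14 at row 2 (s2 leaves); pivot element 14/3.
Divide row 2 by 14/3; eliminate column x3 from the other rows.
Row 3 update in column s1: -2/3 − (1/3)·(-1/14) = -9/14.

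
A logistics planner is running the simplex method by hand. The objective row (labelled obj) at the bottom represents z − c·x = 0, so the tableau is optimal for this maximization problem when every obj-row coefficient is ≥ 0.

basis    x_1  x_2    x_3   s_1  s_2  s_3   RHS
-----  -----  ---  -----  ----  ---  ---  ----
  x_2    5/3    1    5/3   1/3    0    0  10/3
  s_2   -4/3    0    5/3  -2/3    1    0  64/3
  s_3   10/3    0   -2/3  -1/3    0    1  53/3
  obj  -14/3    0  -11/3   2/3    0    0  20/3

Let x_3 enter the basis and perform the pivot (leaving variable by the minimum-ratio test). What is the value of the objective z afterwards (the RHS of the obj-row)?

14

Ratio test on column x_3 — row 1: (10/3)/(5/3) = 2; row 2: (64/3)/(5/3) = 64/5; row 3: entry -2/3 ≤ 0. Minimum is 2 at row 1 (x_2 leaves); pivot element 5/3.
Pivot on row 1; the obj-row RHS becomes 20/3 − (-11/3)·2 = 14.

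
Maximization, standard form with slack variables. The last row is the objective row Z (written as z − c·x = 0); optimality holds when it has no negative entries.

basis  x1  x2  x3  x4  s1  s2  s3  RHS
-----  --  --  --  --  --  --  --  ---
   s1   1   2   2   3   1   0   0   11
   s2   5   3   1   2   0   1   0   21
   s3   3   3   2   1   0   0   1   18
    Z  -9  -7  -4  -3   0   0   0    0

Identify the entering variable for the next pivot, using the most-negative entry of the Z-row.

x1

Negative Z-row entries: x1: -9, x2: -7, x3: -4, x4: -3.
The most negative is -9 in column x1, so x1 enters.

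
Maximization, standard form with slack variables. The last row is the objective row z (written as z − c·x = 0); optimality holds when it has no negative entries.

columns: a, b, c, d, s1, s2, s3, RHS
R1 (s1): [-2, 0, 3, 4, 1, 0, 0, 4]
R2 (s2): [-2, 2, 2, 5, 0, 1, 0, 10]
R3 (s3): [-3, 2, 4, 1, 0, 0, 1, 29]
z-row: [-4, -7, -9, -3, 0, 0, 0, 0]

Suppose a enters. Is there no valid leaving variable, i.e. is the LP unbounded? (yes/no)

yes

Every constraint-row entry in column a is ≤ 0, so increasing a is unbounded.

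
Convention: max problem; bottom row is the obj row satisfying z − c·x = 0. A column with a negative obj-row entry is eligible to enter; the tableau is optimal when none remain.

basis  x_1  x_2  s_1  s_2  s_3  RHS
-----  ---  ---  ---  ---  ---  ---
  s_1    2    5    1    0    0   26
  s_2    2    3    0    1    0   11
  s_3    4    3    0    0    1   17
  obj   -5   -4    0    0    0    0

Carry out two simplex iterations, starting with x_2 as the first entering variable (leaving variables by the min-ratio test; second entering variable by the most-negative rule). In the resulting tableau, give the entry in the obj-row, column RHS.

Ratio test on column x_2 — row 1: 26/5 = 26/5; row 2: 11/3 = 11/3; row 3: 17/3 = 17/3. Minimum is 11/3 at row 2 (s_2 leaves); pivot element 3.
Divide row 2 by 3; eliminate column x_2 from the other rows.
Second iteration: most negative obj-row entry is -7/3 in column x_1, so x_1 enters.
Ratio test on column x_1 — row 1: entry -4/3 ≤ 0; row 2: (11/3)/(2/3) = 11/2; row 3: 6/2 = 3. Minimum is 3 at row 3 (s_3 leaves); pivot element 2.
Divide row 3 by 2; eliminate column x_1 from the other rows.
After both pivots, the entry at the obj-row, column RHS is 65/3.

65/3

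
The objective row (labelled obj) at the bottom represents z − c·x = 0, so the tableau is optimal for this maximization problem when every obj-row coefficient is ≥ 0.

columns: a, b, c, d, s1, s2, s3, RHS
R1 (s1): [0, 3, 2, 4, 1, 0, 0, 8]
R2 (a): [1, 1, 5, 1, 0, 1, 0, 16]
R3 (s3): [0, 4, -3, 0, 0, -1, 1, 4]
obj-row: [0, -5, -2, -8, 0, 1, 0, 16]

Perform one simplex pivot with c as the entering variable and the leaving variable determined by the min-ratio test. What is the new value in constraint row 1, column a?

Ratio test on column c — row 1: 8/2 = 4; row 2: 16/5 = 16/5; row 3: entry -3 ≤ 0. Minimum is 16/5 at row 2 (a leaves); pivot element 5.
Divide row 2 by 5; eliminate column c from the other rows.
Row 1 update in column a: 0 − 2·(1/5) = -2/5.

-2/5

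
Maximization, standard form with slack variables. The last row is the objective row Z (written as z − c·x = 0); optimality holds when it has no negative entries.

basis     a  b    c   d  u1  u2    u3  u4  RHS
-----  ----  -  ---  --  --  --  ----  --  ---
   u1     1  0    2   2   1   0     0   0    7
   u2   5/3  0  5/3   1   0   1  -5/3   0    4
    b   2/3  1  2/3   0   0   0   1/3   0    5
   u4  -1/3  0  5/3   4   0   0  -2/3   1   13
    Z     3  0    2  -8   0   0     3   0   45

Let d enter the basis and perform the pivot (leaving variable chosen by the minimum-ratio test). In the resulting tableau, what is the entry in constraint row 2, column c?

Ratio test on column d — row 1: 7/2 = 7/2; row 2: 4/1 = 4; row 3: entry 0 ≤ 0; row 4: 13/4 = 13/4. Minimum is 13/4 at row 4 (u4 leaves); pivot element 4.
Divide row 4 by 4; eliminate column d from the other rows.
Row 2 update in column c: 5/3 − 1·(5/12) = 5/4.

5/4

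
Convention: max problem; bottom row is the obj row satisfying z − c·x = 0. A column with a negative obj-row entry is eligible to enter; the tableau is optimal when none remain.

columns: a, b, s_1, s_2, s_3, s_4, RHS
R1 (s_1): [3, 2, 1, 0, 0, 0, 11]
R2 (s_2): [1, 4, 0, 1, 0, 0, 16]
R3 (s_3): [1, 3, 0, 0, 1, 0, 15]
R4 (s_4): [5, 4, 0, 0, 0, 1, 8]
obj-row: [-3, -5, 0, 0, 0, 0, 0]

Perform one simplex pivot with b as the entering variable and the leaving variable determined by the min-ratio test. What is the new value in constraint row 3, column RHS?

9

Ratio test on column b — row 1: 11/2 = 11/2; row 2: 16/4 = 4; row 3: 15/3 = 5; row 4: 8/4 = 2. Minimum is 2 at row 4 (s_4 leaves); pivot element 4.
Divide row 4 by 4; eliminate column b from the other rows.
Row 3 update in column RHS: 15 − 3·2 = 9.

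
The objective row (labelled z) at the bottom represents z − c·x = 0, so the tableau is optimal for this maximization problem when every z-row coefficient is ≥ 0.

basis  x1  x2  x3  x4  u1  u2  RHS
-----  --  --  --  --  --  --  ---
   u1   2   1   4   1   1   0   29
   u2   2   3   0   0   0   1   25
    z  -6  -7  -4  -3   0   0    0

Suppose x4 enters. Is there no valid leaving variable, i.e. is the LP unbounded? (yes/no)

no

Column x4 has positive entries in row(s) 1, so the ratio test bounds it — not unbounded.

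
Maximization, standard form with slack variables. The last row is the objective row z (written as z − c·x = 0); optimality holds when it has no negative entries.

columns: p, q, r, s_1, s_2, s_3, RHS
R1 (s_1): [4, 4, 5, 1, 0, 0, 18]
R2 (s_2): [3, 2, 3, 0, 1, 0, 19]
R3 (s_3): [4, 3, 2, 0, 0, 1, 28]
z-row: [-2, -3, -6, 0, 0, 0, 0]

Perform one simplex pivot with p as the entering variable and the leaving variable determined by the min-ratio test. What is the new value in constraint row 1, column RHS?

Ratio test on column p — row 1: 18/4 = 9/2; row 2: 19/3 = 19/3; row 3: 28/4 = 7. Minimum is 9/2 at row 1 (s_1 leaves); pivot element 4.
Divide row 1 by 4; eliminate column p from the other rows.
In the new row 1, the RHS entry is the old entry divided by the pivot: 18/4 = 9/2.

9/2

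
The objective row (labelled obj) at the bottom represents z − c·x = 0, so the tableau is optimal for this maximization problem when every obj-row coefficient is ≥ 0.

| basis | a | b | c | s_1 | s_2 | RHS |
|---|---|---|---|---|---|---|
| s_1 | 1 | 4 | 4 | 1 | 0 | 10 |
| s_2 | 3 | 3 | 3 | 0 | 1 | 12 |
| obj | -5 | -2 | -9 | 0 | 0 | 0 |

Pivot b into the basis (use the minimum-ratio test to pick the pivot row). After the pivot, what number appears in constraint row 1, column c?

1

Ratio test on column b — row 1: 10/4 = 5/2; row 2: 12/3 = 4. Minimum is 5/2 at row 1 (s_1 leaves); pivot element 4.
Divide row 1 by 4; eliminate column b from the other rows.
In the new row 1, the c entry is the old entry divided by the pivot: 4/4 = 1.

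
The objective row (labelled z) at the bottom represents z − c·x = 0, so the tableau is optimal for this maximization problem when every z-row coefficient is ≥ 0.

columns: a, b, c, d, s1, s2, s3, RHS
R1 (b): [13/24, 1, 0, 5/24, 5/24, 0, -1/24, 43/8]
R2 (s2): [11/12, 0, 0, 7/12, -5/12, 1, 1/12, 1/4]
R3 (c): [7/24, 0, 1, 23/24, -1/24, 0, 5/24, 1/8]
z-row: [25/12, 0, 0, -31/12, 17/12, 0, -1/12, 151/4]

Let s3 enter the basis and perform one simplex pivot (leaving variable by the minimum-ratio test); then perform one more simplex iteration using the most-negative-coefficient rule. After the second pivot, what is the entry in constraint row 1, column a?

11/23

Ratio test on column s3 — row 1: entry -1/24 ≤ 0; row 2: (1/4)/(1/12) = 3; row 3: (1/8)/(5/24) = 3/5. Minimum is 3/5 at row 3 (c leaves); pivot element 5/24.
Divide row 3 by 5/24; eliminate column s3 from the other rows.
Second iteration: most negative z-row entry is -11/5 in column d, so d enters.
Ratio test on column d — row 1: (27/5)/(2/5) = 27/2; row 2: (1/5)/(1/5) = 1; row 3: (3/5)/(23/5) = 3/23. Minimum is 3/23 at row 3 (s3 leaves); pivot element 23/5.
Divide row 3 by 23/5; eliminate column d from the other rows.
After both pivots, the entry at constraint row 1, column a is 11/23.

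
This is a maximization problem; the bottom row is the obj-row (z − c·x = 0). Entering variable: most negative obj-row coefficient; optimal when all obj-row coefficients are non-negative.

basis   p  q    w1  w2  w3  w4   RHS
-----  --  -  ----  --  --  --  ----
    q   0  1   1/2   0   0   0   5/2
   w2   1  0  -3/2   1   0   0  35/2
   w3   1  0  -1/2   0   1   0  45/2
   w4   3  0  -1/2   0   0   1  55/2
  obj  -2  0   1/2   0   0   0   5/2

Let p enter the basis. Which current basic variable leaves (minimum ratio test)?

Column p entries and ratios — q: 0 ≤ 0, skip; w2: (35/2)/1 = 35/2; w3: (45/2)/1 = 45/2; w4: (55/2)/3 = 55/6.
Smallest ratio is 55/6 in the row of w4, so w4 leaves.

w4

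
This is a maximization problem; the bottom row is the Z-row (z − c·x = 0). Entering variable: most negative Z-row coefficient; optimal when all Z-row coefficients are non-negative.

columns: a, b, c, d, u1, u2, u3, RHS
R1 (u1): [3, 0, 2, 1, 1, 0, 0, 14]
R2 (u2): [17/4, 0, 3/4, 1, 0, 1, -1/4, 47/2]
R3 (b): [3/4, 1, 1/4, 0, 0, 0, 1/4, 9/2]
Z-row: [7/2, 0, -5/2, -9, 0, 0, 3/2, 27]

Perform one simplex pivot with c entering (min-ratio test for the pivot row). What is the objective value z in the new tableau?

Ratio test on column c — row 1: 14/2 = 7; row 2: (47/2)/(3/4) = 94/3; row 3: (9/2)/(1/4) = 18. Minimum is 7 at row 1 (u1 leaves); pivot element 2.
Pivot on row 1; the Z-row RHS becomes 27 − (-5/2)·7 = 89/2.

89/2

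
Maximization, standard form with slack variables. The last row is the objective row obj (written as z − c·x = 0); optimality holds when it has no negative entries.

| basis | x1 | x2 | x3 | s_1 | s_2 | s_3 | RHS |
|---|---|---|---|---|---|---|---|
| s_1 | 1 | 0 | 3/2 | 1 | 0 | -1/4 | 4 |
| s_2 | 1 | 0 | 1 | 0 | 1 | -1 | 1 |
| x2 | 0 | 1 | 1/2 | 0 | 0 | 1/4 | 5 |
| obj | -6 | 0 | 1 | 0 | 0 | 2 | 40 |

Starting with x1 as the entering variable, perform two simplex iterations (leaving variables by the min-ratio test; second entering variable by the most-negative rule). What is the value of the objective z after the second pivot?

Ratio test on column x1 — row 1: 4/1 = 4; row 2: 1/1 = 1; row 3: entry 0 ≤ 0. Minimum is 1 at row 2 (s_2 leaves); pivot element 1.
Pivot on row 2; the obj-row RHS becomes 40 − (-6)·1 = 46.
Next entering variable (most negative obj-row entry -4): s_3.
Ratio test on column s_3 — row 1: 3/(3/4) = 4; row 2: entry -1 ≤ 0; row 3: 5/(1/4) = 20. Minimum is 4 at row 1 (s_1 leaves); pivot element 3/4.
After the second pivot the obj-row RHS is 46 − (-4)·4 = 62.

62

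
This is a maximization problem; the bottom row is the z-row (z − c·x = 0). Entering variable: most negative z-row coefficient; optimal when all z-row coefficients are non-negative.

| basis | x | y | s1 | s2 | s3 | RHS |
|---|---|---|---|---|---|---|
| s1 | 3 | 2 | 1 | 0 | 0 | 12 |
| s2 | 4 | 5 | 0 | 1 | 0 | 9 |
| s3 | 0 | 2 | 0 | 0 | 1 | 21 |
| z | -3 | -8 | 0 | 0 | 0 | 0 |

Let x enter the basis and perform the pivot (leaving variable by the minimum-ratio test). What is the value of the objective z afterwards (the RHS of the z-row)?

Ratio test on column x — row 1: 12/3 = 4; row 2: 9/4 = 9/4; row 3: entry 0 ≤ 0. Minimum is 9/4 at row 2 (s2 leaves); pivot element 4.
Pivot on row 2; the z-row RHS becomes 0 − (-3)·(9/4) = 27/4.

27/4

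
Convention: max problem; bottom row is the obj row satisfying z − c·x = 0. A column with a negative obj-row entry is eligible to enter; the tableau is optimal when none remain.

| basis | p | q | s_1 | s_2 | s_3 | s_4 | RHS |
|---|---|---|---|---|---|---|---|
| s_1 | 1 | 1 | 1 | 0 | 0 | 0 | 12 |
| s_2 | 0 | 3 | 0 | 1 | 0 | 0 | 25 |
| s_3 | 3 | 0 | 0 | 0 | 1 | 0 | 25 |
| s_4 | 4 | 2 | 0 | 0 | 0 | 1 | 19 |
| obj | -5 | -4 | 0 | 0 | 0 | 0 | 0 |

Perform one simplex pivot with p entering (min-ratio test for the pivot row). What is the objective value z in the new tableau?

95/4

Ratio test on column p — row 1: 12/1 = 12; row 2: entry 0 ≤ 0; row 3: 25/3 = 25/3; row 4: 19/4 = 19/4. Minimum is 19/4 at row 4 (s_4 leaves); pivot element 4.
Pivot on row 4; the obj-row RHS becomes 0 − (-5)·(19/4) = 95/4.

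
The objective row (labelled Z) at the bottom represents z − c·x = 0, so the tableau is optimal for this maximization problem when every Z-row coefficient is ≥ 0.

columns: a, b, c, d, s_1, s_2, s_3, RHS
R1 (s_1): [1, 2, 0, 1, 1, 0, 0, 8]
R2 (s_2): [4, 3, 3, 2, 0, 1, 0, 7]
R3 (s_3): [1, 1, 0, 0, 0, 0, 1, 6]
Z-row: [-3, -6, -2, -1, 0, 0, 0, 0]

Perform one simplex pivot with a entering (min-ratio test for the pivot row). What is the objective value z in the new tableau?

Ratio test on column a — row 1: 8/1 = 8; row 2: 7/4 = 7/4; row 3: 6/1 = 6. Minimum is 7/4 at row 2 (s_2 leaves); pivot element 4.
Pivot on row 2; the Z-row RHS becomes 0 − (-3)·(7/4) = 21/4.

21/4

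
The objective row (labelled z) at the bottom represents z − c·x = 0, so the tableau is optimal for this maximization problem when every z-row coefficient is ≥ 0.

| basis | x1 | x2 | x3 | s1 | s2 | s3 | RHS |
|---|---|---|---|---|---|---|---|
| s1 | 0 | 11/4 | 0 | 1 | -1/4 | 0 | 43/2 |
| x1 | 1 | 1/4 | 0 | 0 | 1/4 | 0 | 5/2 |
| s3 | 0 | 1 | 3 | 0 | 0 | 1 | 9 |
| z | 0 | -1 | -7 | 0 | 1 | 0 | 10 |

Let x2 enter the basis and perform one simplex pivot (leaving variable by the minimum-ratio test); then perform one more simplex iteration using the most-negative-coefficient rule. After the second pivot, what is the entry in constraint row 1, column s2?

-1/11

Ratio test on column x2 — row 1: (43/2)/(11/4) = 86/11; row 2: (5/2)/(1/4) = 10; row 3: 9/1 = 9. Minimum is 86/11 at row 1 (s1 leaves); pivot element 11/4.
Divide row 1 by 11/4; eliminate column x2 from the other rows.
Second iteration: most negative z-row entry is -7 in column x3, so x3 enters.
Ratio test on column x3 — row 1: entry 0 ≤ 0; row 2: entry 0 ≤ 0; row 3: (13/11)/3 = 13/33. Minimum is 13/33 at row 3 (s3 leaves); pivot element 3.
Divide row 3 by 3; eliminate column x3 from the other rows.
After both pivots, the entry at constraint row 1, column s2 is -1/11.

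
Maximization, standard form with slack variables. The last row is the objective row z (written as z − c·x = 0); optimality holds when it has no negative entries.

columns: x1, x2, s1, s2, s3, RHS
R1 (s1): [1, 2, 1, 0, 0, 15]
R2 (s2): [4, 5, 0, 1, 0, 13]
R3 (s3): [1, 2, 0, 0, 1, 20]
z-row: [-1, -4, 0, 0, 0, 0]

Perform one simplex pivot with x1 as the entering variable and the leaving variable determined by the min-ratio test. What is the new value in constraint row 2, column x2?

Ratio test on column x1 — row 1: 15/1 = 15; row 2: 13/4 = 13/4; row 3: 20/1 = 20. Minimum is 13/4 at row 2 (s2 leaves); pivot element 4.
Divide row 2 by 4; eliminate column x1 from the other rows.
In the new row 2, the x2 entry is the old entry divided by the pivot: 5/4 = 5/4.

5/4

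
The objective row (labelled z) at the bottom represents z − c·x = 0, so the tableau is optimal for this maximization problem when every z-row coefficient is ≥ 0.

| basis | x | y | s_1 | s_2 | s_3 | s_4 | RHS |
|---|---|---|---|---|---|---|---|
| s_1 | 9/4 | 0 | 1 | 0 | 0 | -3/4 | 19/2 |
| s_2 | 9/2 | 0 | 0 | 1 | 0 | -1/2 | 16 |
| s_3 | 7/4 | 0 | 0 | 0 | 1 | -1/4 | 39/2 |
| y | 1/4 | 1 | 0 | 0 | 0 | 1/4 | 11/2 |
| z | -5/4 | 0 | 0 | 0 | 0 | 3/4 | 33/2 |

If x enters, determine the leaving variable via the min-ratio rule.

s_2

Column x entries and ratios — s_1: (19/2)/(9/4) = 38/9; s_2: 16/(9/2) = 32/9; s_3: (39/2)/(7/4) = 78/7; y: (11/2)/(1/4) = 22.
Smallest ratio is 32/9 in the row of s_2, so s_2 leaves.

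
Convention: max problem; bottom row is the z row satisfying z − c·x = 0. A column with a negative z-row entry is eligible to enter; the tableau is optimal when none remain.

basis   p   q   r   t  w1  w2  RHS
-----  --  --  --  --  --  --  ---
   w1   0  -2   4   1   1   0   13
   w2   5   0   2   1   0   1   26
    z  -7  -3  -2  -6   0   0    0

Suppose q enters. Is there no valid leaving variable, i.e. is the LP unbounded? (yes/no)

yes

Every constraint-row entry in column q is ≤ 0, so increasing q is unbounded.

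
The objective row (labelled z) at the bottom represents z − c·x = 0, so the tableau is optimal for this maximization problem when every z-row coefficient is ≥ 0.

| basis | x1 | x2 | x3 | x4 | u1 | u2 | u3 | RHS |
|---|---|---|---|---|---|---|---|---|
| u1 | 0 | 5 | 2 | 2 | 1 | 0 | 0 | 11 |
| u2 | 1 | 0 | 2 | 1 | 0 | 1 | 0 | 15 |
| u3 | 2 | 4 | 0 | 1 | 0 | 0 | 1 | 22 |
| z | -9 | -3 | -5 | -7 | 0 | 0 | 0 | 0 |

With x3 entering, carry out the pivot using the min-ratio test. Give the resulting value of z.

Ratio test on column x3 — row 1: 11/2 = 11/2; row 2: 15/2 = 15/2; row 3: entry 0 ≤ 0. Minimum is 11/2 at row 1 (u1 leaves); pivot element 2.
Pivot on row 1; the z-row RHS becomes 0 − (-5)·(11/2) = 55/2.

55/2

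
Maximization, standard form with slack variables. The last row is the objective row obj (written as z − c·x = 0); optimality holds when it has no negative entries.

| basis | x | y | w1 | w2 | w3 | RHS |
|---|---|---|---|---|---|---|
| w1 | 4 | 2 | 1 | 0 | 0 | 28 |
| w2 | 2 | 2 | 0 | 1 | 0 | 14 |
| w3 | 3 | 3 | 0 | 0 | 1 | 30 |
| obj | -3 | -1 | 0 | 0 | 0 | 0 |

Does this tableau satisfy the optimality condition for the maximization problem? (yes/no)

The obj-row has a negative entry -3 in column x, so it is not optimal.

no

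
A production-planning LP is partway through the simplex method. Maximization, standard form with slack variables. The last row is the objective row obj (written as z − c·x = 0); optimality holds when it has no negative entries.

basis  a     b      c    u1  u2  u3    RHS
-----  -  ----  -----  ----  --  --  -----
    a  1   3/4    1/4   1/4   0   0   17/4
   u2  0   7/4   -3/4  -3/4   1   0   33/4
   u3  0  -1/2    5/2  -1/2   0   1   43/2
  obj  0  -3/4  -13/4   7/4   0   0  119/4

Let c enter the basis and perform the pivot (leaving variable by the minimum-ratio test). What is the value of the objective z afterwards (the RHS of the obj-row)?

Ratio test on column c — row 1: (17/4)/(1/4) = 17; row 2: entry -3/4 ≤ 0; row 3: (43/2)/(5/2) = 43/5. Minimum is 43/5 at row 3 (u3 leaves); pivot element 5/2.
Pivot on row 3; the obj-row RHS becomes 119/4 − (-13/4)·(43/5) = 577/10.

577/10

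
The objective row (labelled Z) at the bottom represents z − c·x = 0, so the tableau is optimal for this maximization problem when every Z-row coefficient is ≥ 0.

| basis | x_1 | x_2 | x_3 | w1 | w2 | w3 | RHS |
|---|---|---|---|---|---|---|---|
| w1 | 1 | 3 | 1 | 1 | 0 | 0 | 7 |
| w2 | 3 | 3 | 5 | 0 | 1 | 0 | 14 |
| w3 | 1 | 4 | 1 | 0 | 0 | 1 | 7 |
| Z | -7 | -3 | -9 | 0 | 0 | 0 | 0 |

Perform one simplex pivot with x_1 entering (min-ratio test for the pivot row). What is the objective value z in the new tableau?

98/3

Ratio test on column x_1 — row 1: 7/1 = 7; row 2: 14/3 = 14/3; row 3: 7/1 = 7. Minimum is 14/3 at row 2 (w2 leaves); pivot element 3.
Pivot on row 2; the Z-row RHS becomes 0 − (-7)·(14/3) = 98/3.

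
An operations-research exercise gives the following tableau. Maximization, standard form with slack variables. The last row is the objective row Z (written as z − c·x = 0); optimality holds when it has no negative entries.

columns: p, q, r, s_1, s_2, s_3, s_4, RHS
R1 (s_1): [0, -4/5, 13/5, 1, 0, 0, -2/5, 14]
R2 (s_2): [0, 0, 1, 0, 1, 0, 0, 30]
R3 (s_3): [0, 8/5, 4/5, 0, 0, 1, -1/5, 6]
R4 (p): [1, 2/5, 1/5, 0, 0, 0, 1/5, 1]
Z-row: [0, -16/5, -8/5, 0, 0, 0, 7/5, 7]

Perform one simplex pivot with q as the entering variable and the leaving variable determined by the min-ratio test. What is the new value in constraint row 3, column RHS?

2

Ratio test on column q — row 1: entry -4/5 ≤ 0; row 2: entry 0 ≤ 0; row 3: 6/(8/5) = 15/4; row 4: 1/(2/5) = 5/2. Minimum is 5/2 at row 4 (p leaves); pivot element 2/5.
Divide row 4 by 2/5; eliminate column q from the other rows.
Row 3 update in column RHS: 6 − (8/5)·(5/2) = 2.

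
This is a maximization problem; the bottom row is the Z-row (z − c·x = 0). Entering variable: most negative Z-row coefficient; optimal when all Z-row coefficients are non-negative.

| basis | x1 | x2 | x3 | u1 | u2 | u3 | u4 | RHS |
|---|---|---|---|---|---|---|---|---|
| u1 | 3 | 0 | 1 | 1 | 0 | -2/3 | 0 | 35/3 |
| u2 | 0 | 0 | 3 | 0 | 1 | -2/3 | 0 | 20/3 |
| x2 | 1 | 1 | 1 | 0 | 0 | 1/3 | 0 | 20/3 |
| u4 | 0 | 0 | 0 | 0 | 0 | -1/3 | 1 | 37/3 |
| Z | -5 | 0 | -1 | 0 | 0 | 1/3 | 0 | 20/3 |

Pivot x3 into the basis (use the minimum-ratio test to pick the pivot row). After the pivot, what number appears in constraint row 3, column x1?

Ratio test on column x3 — row 1: (35/3)/1 = 35/3; row 2: (20/3)/3 = 20/9; row 3: (20/3)/1 = 20/3; row 4: entry 0 ≤ 0. Minimum is 20/9 at row 2 (u2 leaves); pivot element 3.
Divide row 2 by 3; eliminate column x3 from the other rows.
Row 3 update in column x1: 1 − 1·0 = 1.

1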